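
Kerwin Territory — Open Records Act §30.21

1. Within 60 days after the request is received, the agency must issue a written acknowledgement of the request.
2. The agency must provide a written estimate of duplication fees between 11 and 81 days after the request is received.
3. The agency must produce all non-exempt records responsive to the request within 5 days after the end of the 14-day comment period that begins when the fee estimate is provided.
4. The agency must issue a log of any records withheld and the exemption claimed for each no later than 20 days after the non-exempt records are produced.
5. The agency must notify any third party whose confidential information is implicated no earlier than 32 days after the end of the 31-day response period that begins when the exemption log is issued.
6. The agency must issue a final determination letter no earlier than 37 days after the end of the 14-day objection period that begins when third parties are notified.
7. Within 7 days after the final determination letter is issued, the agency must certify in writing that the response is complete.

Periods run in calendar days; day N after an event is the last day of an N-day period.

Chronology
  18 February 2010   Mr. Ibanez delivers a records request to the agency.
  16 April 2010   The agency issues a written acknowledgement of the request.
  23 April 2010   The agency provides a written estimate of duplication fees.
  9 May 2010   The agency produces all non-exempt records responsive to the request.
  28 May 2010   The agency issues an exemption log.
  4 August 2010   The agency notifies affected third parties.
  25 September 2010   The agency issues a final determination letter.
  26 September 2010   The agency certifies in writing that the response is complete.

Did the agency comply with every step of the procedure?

(1) due by 18 February 2010 + 60 days = 19 April 2010; done 16 April 2010 — timely.
(2) the permitted window runs from 18 February 2010 + 11 = 1 March 2010 to 18 February 2010 + 81 = 10 May 2010; done 23 April 2010, which is between those dates.
(3) due by 7 May 2010 + 5 days = 12 May 2010; done 9 May 2010 — timely.
(4) due by 9 May 2010 + 20 days = 29 May 2010; 28 May 2010 is within that limit.
(5) permitted from 28 June 2010 + 32 days = 30 July 2010 onward; done 4 August 2010 — permitted.
(6) permitted from 18 August 2010 + 37 days = 24 September 2010 onward; 25 September 2010 is on or after that date.
(7) due by 25 September 2010 + 7 days = 2 October 2010; done 26 September 2010 — timely.

Yes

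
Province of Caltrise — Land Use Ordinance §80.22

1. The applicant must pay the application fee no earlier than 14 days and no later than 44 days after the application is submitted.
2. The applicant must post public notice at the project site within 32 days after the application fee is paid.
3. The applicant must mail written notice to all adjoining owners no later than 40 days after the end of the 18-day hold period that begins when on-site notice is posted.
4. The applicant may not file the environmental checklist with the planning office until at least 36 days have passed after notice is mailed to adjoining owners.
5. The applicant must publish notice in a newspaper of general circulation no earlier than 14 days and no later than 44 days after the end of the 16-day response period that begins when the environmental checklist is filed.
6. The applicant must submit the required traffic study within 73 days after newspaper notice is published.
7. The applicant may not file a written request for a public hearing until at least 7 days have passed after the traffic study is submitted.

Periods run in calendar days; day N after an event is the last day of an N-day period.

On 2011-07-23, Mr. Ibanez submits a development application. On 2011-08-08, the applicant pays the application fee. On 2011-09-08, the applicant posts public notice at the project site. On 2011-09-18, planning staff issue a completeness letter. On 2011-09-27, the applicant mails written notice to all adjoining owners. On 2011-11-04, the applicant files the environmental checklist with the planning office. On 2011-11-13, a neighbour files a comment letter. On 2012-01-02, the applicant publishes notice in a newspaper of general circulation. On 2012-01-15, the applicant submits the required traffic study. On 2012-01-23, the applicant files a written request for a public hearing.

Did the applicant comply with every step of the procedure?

Yes

Step 1: the window is 14–44 days after 2011-07-23 (when the application is submitted), so 2011-08-06 through 2011-09-05; done 2011-08-08, which is between those dates.
Step 2: 32 days after 2011-08-08 (when the application fee is paid) is 2011-09-09; done 2011-09-08 — timely.
Step 3: 40 days after 2011-09-26 (end of the 18-day hold period, which began when on-site notice is posted on 2011-09-08) is 2011-11-05; done 2011-09-27 — timely.
Step 4: the earliest permitted date is 36 days after 2011-09-27 (when notice is mailed to adjoining owners), i.e. 2011-11-02; done 2011-11-04, after the minimum wait.
Step 5: the window is 14–44 days after 2011-11-20 (end of the 16-day response period, which began when the environmental checklist is filed on 2011-11-04), so 2011-12-04 through 2012-01-03; 2012-01-02 falls inside that range.
Step 6: 73 days after 2012-01-02 (when newspaper notice is published) is 2012-03-15; 2012-01-15 is within that limit.
Step 7: the earliest permitted date is 7 days after 2012-01-15 (when the traffic study is submitted), i.e. 2012-01-22; 2012-01-23 is on or after that date.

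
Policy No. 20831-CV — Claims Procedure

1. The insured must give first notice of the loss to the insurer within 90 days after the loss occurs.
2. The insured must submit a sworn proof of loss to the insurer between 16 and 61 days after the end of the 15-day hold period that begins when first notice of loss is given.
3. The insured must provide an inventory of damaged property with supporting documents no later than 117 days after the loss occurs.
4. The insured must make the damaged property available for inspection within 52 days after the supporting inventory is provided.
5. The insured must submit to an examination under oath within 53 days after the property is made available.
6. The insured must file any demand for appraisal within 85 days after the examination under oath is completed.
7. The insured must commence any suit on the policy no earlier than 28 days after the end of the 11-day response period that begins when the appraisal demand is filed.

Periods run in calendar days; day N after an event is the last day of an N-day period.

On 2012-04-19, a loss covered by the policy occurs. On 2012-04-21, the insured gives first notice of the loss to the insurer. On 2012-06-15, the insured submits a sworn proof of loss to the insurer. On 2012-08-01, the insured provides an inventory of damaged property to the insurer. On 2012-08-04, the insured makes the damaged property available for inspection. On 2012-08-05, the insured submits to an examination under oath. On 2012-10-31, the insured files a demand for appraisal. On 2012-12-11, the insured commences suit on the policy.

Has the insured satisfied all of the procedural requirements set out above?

(1) due by 2012-04-19 + 90 days = 2012-07-18; 2012-04-21 is within that limit.
(2) the permitted window runs from 2012-05-06 + 16 = 2012-05-22 to 2012-05-06 + 61 = 2012-07-06; 2012-06-15 falls inside that range.
(3) due by 2012-04-19 + 117 days = 2012-08-14; completed 2012-08-01, before the deadline.
(4) due by 2012-08-01 + 52 days = 2012-09-22; 2012-08-04 is within that limit.
(5) due by 2012-08-04 + 53 days = 2012-09-26; 2012-08-05 is within that limit.
(6) due by 2012-08-05 + 85 days = 2012-10-29; done 2012-10-31 — 2 days late.
No need to go further; step 6 was not satisfied.

No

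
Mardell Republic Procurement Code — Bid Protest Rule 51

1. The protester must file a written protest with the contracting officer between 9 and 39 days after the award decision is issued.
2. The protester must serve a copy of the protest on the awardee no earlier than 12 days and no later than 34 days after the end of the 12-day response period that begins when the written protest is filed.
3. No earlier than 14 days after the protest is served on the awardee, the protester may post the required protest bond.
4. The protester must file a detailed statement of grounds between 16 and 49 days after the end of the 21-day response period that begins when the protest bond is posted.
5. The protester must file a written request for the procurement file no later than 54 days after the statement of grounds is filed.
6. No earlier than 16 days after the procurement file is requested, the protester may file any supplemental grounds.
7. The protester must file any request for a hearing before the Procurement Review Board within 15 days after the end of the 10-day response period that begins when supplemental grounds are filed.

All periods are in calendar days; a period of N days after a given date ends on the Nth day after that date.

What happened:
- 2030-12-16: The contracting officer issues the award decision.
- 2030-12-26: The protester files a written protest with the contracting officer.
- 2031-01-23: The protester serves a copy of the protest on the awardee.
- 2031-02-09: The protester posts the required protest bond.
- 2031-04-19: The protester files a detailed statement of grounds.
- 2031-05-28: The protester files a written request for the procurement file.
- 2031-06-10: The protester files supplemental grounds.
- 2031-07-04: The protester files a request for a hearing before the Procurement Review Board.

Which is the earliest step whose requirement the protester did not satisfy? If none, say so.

Step 6

Step 1: the window is 9–39 days after 2030-12-16 (when the award decision is issued), so 2030-12-25 through 2031-01-24; done 2030-12-26 — within the window.
Step 2: the window is 12–34 days after 2031-01-07 (end of the 12-day response period, which began when the written protest is filed on 2030-12-26), so 2031-01-19 through 2031-02-10; done 2031-01-23 — within the window.
Step 3: the earliest permitted date is 14 days after 2031-01-23 (when the protest is served on the awardee), i.e. 2031-02-06; 2031-02-09 is on or after that date.
Step 4: the window is 16–49 days after 2031-03-02 (end of the 21-day response period, which began when the protest bond is posted on 2031-02-09), so 2031-03-18 through 2031-04-20; done 2031-04-19, which is between those dates.
Step 5: 54 days after 2031-04-19 (when the statement of grounds is filed) is 2031-06-12; 2031-05-28 is within that limit.
Step 6: the earliest permitted date is 16 days after 2031-05-28 (when the procurement file is requested), i.e. 2031-06-13; 2031-06-10 is 3 days before the earliest permitted date.
No need to go further; step 6 was not satisfied.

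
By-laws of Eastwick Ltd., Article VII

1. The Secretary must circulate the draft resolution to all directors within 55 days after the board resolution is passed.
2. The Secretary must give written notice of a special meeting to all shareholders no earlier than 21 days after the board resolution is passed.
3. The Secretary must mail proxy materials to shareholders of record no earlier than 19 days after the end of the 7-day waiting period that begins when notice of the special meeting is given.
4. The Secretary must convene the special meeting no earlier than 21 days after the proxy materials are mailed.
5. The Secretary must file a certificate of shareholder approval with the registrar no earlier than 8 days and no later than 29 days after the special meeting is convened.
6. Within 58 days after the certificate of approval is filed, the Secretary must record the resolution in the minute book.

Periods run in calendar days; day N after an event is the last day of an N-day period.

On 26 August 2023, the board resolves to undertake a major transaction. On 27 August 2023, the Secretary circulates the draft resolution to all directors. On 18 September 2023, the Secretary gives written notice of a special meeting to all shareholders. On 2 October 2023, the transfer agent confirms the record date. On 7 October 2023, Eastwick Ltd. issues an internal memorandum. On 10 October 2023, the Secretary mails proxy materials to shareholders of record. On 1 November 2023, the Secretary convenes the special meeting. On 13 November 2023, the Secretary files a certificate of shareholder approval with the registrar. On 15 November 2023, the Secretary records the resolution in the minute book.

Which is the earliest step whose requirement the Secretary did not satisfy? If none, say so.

Step 3

(1) due by 26 August 2023 + 55 days = 20 October 2023; completed 27 August 2023, before the deadline.
(2) permitted from 26 August 2023 + 21 days = 16 September 2023 onward; done 18 September 2023, after the minimum wait.
(3) permitted from 25 September 2023 + 19 days = 14 October 2023 onward; 10 October 2023 is 4 days before the earliest permitted date.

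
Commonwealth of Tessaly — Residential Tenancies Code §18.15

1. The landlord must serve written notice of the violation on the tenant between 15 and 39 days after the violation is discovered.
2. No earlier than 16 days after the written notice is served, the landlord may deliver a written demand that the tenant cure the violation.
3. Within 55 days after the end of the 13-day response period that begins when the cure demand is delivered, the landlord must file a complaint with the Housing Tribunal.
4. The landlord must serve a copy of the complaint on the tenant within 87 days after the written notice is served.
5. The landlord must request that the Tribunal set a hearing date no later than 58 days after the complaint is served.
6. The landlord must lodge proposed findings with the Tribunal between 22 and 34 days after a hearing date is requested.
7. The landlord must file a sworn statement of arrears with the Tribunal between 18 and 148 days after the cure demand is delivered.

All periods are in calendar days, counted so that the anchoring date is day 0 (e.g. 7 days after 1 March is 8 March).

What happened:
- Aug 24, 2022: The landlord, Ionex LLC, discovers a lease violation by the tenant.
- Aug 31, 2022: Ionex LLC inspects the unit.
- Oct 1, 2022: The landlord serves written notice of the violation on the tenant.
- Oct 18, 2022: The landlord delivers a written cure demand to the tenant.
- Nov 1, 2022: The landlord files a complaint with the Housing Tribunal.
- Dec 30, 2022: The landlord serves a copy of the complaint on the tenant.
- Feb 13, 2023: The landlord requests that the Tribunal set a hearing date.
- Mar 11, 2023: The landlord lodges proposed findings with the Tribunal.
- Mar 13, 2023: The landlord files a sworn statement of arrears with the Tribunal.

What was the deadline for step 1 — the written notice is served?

Oct 2, 2022

Step 1 runs from Aug 24, 2022, when the violation is discovered. The window is 15–39 days after Aug 24, 2022; it closes on Oct 2, 2022.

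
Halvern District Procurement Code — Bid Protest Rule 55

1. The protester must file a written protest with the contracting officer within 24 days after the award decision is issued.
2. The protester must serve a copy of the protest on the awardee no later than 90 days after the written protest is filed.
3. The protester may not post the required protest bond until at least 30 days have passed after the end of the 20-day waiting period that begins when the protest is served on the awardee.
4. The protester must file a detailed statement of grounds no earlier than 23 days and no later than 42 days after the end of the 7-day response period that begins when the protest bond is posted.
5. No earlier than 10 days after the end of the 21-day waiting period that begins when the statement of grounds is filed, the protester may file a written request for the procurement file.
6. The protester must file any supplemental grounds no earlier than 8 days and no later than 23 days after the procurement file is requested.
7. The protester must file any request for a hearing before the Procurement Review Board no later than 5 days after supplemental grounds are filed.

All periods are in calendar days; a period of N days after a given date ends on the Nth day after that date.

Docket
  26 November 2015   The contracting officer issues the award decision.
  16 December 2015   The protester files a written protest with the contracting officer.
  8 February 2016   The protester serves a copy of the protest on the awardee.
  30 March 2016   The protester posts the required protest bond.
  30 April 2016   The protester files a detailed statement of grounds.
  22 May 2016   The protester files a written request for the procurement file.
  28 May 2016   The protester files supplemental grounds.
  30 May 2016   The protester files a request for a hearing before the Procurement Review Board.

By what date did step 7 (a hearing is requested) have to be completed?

2 June 2016

Step 7 runs from 28 May 2016, when supplemental grounds are filed. 5 days after 28 May 2016 is 2 June 2016.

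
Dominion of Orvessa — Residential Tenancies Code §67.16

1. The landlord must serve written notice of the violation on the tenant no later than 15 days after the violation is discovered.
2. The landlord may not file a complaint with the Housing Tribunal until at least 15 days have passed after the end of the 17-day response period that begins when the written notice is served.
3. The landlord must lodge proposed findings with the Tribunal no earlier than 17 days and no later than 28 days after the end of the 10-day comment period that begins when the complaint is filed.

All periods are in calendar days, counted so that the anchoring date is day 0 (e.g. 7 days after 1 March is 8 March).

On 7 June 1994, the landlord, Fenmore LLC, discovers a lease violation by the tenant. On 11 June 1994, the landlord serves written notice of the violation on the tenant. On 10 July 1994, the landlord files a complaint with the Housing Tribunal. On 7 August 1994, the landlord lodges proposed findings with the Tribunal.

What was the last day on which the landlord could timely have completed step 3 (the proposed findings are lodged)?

The complaint is filed on 10 July 1994; the 10-day comment period therefore ends 20 July 1994, and step 3 runs from that date. The window is 17–28 days after 20 July 1994; it closes on 17 August 1994.

17 August 1994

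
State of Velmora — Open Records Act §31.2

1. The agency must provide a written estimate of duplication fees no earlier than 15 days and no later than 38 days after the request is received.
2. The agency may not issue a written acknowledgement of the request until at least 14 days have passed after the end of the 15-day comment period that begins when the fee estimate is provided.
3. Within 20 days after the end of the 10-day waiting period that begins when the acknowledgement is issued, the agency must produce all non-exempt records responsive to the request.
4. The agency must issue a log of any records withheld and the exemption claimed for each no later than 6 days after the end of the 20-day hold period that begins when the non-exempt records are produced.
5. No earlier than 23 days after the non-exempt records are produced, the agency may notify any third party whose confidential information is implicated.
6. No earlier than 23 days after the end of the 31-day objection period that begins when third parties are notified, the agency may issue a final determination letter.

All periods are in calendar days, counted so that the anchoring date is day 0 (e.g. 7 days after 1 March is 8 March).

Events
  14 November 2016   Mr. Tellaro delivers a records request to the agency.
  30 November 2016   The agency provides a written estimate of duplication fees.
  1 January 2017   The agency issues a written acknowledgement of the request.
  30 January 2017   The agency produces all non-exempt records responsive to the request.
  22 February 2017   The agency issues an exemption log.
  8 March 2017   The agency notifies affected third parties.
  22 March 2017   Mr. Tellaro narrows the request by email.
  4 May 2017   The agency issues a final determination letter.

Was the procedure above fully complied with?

Step 1: the window is 15–38 days after 14 November 2016 (when the request is received), so 29 November 2016 through 22 December 2016; 30 November 2016 falls inside that range.
Step 2: the earliest permitted date is 14 days after 15 December 2016 (end of the 15-day comment period, which began when the fee estimate is provided on 30 November 2016), i.e. 29 December 2016; done 1 January 2017, after the minimum wait.
Step 3: 20 days after 11 January 2017 (end of the 10-day waiting period, which began when the acknowledgement is issued on 1 January 2017) is 31 January 2017; 30 January 2017 is within that limit.
Step 4: 6 days after 19 February 2017 (end of the 20-day hold period, which began when the non-exempt records are produced on 30 January 2017) is 25 February 2017; done 22 February 2017 — timely.
Step 5: the earliest permitted date is 23 days after 30 January 2017 (when the non-exempt records are produced), i.e. 22 February 2017; done 8 March 2017, after the minimum wait.
Step 6: the earliest permitted date is 23 days after 8 April 2017 (end of the 31-day objection period, which began when third parties are notified on 8 March 2017), i.e. 1 May 2017; done 4 May 2017, after the minimum wait.

Yes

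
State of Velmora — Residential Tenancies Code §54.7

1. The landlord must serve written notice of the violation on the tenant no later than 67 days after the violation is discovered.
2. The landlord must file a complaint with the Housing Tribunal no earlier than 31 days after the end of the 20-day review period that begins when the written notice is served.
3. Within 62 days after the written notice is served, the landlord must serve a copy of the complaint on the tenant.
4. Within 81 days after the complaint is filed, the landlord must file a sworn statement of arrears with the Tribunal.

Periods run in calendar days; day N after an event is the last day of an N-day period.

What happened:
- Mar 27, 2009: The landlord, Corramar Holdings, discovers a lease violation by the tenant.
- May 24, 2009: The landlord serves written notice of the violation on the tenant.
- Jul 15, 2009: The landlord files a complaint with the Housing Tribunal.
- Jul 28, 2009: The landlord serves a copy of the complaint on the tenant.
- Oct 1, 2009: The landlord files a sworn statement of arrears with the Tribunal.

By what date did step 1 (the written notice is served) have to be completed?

Step 1 runs from Mar 27, 2009, when the violation is discovered. 67 days after Mar 27, 2009 is Jun 2, 2009.

Jun 2, 2009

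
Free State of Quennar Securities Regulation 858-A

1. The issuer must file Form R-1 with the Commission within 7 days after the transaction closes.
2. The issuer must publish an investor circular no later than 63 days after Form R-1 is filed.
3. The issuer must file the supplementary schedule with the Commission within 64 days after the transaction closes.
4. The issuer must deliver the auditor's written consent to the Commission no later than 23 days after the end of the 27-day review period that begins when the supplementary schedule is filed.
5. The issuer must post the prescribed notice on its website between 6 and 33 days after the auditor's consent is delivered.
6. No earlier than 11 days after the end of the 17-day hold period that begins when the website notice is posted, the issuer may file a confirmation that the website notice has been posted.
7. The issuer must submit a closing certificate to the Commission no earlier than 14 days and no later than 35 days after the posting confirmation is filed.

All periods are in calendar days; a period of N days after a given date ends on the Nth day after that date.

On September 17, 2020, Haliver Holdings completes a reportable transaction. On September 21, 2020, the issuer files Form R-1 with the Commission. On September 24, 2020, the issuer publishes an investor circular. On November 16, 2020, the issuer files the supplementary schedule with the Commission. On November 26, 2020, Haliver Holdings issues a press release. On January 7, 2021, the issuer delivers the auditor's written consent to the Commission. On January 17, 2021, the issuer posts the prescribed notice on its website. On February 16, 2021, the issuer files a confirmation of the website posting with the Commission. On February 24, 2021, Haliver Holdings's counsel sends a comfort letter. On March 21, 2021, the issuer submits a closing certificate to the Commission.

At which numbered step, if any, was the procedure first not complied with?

Step 4

(1) due by September 17, 2020 + 7 days = September 24, 2020; done September 21, 2020 — timely.
(2) due by September 21, 2020 + 63 days = November 23, 2020; September 24, 2020 is within that limit.
(3) due by September 17, 2020 + 64 days = November 20, 2020; done November 16, 2020 — timely.
(4) due by December 13, 2020 + 23 days = January 5, 2021; not done until January 7, 2021, 2 days after the deadline.
No need to go further; step 4 was not satisfied.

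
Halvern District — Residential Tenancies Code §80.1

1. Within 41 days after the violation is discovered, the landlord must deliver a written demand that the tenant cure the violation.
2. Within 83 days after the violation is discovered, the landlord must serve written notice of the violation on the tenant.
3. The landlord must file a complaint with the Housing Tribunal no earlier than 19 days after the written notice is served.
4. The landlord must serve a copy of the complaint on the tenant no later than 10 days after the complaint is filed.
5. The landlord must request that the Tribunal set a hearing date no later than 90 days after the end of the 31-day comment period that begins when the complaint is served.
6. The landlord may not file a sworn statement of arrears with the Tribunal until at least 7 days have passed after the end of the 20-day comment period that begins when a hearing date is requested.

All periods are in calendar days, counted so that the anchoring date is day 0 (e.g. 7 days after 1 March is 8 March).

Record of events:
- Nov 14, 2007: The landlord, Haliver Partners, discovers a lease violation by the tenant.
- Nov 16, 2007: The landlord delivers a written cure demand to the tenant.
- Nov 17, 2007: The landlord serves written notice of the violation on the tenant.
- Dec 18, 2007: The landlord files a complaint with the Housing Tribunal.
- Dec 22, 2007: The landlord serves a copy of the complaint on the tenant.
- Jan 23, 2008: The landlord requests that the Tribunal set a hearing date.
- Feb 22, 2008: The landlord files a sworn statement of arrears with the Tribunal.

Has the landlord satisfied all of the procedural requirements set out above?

Yes

Step 1 — counting 41 days from Nov 14, 2007 (when the violation is discovered) gives a deadline of Dec 25, 2007; completed Nov 16, 2007, before the deadline.
Step 2 — counting 83 days from Nov 14, 2007 (when the violation is discovered) gives a deadline of Feb 5, 2008; Nov 17, 2007 is within that limit.
Step 3 — must wait 19 days from Nov 17, 2007 (when the written notice is served), so not before Dec 6, 2007; done Dec 18, 2007 — permitted.
Step 4 — counting 10 days from Dec 18, 2007 (when the complaint is filed) gives a deadline of Dec 28, 2007; Dec 22, 2007 is within that limit.
Step 5 — counting 90 days from Jan 22, 2008 (end of the 31-day comment period, which began when the complaint is served on Dec 22, 2007) gives a deadline of Apr 21, 2008; Jan 23, 2008 is within that limit.
Step 6 — must wait 7 days from Feb 12, 2008 (end of the 20-day comment period, which began when a hearing date is requested on Jan 23, 2008), so not before Feb 19, 2008; done Feb 22, 2008 — permitted.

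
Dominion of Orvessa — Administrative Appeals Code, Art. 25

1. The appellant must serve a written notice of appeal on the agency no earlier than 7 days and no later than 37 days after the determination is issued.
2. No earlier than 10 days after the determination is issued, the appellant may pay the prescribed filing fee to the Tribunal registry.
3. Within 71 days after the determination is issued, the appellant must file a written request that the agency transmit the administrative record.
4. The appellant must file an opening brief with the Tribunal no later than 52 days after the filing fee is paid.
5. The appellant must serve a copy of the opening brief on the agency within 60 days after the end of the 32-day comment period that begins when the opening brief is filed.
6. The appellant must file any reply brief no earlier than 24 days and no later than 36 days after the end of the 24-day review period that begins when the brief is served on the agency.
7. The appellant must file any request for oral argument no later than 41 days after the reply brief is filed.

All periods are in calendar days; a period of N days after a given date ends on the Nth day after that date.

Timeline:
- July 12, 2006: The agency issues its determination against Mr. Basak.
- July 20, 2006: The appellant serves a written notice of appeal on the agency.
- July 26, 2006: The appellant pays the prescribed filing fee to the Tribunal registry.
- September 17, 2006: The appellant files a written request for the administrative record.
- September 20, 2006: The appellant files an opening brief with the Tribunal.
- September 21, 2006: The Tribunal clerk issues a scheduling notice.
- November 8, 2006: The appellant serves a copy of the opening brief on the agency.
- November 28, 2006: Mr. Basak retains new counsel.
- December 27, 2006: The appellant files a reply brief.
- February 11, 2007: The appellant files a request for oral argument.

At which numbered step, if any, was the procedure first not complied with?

Step 4

(1) the permitted window runs from July 12, 2006 + 7 = July 19, 2006 to July 12, 2006 + 37 = August 18, 2006; done July 20, 2006 — within the window.
(2) permitted from July 12, 2006 + 10 days = July 22, 2006 onward; done July 26, 2006, after the minimum wait.
(3) due by July 12, 2006 + 71 days = September 21, 2006; done September 17, 2006 — timely.
(4) due by July 26, 2006 + 52 days = September 16, 2006; September 20, 2006 misses that deadline by 4 days.
The analysis stops there.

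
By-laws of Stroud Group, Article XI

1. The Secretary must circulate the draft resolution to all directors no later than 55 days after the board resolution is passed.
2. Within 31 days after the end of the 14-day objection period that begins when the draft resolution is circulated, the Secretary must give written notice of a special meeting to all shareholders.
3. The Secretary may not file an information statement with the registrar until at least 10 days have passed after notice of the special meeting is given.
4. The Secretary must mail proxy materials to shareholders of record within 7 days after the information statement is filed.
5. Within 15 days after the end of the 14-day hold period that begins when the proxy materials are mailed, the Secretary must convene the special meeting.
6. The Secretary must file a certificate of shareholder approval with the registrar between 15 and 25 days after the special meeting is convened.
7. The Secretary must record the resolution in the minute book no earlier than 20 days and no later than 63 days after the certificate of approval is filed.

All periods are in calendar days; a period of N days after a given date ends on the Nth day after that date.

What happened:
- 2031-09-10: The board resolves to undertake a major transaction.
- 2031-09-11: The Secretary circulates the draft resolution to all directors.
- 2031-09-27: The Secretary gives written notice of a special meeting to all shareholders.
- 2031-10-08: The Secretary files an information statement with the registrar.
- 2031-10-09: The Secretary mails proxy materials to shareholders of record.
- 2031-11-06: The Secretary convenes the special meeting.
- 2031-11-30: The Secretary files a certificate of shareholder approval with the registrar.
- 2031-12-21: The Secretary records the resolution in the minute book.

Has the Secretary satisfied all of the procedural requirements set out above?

Yes

(1) due by 2031-09-10 + 55 days = 2031-11-04; 2031-09-11 is within that limit.
(2) due by 2031-09-25 + 31 days = 2031-10-26; 2031-09-27 is within that limit.
(3) permitted from 2031-09-27 + 10 days = 2031-10-07 onward; done 2031-10-08 — permitted.
(4) due by 2031-10-08 + 7 days = 2031-10-15; 2031-10-09 is within that limit.
(5) due by 2031-10-23 + 15 days = 2031-11-07; done 2031-11-06 — timely.
(6) the permitted window runs from 2031-11-06 + 15 = 2031-11-21 to 2031-11-06 + 25 = 2031-12-01; done 2031-11-30, which is between those dates.
(7) the permitted window runs from 2031-11-30 + 20 = 2031-12-20 to 2031-11-30 + 63 = 2032-02-01; 2031-12-21 falls inside that range.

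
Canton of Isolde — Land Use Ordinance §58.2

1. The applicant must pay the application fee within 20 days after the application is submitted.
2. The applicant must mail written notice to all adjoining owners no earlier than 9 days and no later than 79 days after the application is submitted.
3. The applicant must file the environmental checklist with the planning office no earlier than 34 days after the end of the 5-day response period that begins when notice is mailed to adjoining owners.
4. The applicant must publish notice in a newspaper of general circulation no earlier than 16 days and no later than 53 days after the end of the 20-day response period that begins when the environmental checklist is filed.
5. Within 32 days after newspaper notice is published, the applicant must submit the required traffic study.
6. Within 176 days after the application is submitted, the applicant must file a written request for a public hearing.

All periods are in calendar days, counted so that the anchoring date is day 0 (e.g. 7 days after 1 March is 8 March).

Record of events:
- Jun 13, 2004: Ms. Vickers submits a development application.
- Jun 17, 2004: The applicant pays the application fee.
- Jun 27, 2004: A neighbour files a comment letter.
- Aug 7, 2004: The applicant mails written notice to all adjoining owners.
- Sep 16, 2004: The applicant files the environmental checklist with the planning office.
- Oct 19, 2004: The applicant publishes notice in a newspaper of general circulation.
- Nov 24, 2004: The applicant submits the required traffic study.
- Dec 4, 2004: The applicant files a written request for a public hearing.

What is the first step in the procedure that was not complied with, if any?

Step 4

Step 1 — counting 20 days from Jun 13, 2004 (when the application is submitted) gives a deadline of Jul 3, 2004; completed Jun 17, 2004, before the deadline.
Step 2 — 9 and 79 days from Jun 13, 2004 (when the application is submitted) are Jun 22, 2004 and Aug 31, 2004 respectively; Aug 7, 2004 falls inside that range.
Step 3 — must wait 34 days from Aug 12, 2004 (end of the 5-day response period, which began when notice is mailed to adjoining owners on Aug 7, 2004), so not before Sep 15, 2004; done Sep 16, 2004 — permitted.
Step 4 — 16 and 53 days from Oct 6, 2004 (end of the 20-day response period, which began when the environmental checklist is filed on Sep 16, 2004) are Oct 22, 2004 and Nov 28, 2004 respectively; done Oct 19, 2004 — 3 days before the window opened.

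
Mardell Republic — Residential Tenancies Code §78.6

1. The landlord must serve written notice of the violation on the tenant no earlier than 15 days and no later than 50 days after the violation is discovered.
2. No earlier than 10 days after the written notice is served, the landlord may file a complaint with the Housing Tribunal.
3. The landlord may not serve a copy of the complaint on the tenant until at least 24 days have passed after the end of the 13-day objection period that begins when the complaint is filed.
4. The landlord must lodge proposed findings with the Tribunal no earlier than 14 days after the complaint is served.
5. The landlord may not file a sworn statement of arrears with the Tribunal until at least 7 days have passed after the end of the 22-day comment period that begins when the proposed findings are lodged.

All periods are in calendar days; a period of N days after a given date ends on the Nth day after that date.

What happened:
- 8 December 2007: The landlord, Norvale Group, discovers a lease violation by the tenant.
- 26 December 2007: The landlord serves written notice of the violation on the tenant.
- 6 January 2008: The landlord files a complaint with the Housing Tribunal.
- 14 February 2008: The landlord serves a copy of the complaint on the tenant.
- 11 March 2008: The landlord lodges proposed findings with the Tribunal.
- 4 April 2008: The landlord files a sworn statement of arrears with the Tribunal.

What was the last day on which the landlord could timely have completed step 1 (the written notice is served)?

Step 1 runs from 8 December 2007, when the violation is discovered. The window is 15–50 days after 8 December 2007; it closes on 27 January 2008.

27 January 2008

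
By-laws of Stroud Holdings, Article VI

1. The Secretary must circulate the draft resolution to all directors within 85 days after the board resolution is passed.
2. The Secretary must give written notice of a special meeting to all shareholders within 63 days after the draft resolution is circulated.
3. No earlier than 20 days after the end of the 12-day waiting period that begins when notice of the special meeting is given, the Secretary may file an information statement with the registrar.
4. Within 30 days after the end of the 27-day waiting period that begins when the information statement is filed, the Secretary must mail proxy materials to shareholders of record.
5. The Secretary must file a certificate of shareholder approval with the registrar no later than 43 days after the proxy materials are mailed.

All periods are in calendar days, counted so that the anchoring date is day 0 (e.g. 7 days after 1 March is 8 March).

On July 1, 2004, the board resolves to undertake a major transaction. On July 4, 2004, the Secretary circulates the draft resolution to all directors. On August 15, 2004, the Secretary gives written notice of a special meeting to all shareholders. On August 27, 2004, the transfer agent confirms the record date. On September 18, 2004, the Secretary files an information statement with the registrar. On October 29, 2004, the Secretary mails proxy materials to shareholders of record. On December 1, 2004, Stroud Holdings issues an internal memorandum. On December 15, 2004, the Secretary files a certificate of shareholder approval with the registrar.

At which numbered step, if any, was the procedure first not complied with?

Step 1 — counting 85 days from July 1, 2004 (when the board resolution is passed) gives a deadline of September 24, 2004; July 4, 2004 is within that limit.
Step 2 — counting 63 days from July 4, 2004 (when the draft resolution is circulated) gives a deadline of September 5, 2004; done August 15, 2004 — timely.
Step 3 — must wait 20 days from August 27, 2004 (end of the 12-day waiting period, which began when notice of the special meeting is given on August 15, 2004), so not before September 16, 2004; September 18, 2004 is on or after that date.
Step 4 — counting 30 days from October 15, 2004 (end of the 27-day waiting period, which began when the information statement is filed on September 18, 2004) gives a deadline of November 14, 2004; October 29, 2004 is within that limit.
Step 5 — counting 43 days from October 29, 2004 (when the proxy materials are mailed) gives a deadline of December 11, 2004; done December 15, 2004 — 4 days late.

Step 5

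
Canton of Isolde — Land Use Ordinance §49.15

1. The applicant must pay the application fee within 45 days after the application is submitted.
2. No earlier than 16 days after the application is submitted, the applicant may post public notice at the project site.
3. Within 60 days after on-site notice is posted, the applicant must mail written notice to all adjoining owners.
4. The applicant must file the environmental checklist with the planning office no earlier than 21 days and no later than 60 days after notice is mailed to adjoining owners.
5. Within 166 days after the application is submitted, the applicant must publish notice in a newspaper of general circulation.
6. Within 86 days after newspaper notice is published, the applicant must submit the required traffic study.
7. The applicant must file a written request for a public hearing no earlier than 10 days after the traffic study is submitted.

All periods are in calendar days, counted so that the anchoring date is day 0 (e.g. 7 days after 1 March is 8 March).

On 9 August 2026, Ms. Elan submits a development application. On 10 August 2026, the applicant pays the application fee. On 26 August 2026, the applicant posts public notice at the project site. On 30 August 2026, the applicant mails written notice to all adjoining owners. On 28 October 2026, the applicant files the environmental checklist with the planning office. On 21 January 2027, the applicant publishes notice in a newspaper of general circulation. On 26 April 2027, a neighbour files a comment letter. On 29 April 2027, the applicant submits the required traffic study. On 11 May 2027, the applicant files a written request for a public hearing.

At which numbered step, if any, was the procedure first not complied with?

(1) due by 9 August 2026 + 45 days = 23 September 2026; done 10 August 2026 — timely.
(2) permitted from 9 August 2026 + 16 days = 25 August 2026 onward; done 26 August 2026, after the minimum wait.
(3) due by 26 August 2026 + 60 days = 25 October 2026; 30 August 2026 is within that limit.
(4) the permitted window runs from 30 August 2026 + 21 = 20 September 2026 to 30 August 2026 + 60 = 29 October 2026; done 28 October 2026 — within the window.
(5) due by 9 August 2026 + 166 days = 22 January 2027; done 21 January 2027 — timely.
(6) due by 21 January 2027 + 86 days = 17 April 2027; not done until 29 April 2027, 12 days after the deadline.

Step 6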